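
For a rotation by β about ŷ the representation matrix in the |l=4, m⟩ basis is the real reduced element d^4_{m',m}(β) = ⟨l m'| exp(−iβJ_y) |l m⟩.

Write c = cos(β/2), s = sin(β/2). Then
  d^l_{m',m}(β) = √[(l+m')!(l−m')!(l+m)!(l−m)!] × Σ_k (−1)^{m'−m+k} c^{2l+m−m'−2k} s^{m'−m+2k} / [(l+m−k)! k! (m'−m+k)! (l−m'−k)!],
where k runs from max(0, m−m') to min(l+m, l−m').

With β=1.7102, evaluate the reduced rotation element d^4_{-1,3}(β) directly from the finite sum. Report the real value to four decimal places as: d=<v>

d=0.1641

d^4_{-1,3}(β=1.7102) via Wigner's sum:
Half-angle: c=0.656143, s=0.754637. N=√(6·120·5040·1)=1904.940944
Admissible k: 4..5 (factorial args all ≥0)
  k=4: (−1)^0·1904.9409/(144)·0.6561^4·0.7546^4 = +0.795178
  k=5: (−1)^1·1904.9409/(240)·0.6561^2·0.7546^6 = -0.631094
d^4_{-1,3}(1.7102) = +0.795178 -0.631094 = +0.164084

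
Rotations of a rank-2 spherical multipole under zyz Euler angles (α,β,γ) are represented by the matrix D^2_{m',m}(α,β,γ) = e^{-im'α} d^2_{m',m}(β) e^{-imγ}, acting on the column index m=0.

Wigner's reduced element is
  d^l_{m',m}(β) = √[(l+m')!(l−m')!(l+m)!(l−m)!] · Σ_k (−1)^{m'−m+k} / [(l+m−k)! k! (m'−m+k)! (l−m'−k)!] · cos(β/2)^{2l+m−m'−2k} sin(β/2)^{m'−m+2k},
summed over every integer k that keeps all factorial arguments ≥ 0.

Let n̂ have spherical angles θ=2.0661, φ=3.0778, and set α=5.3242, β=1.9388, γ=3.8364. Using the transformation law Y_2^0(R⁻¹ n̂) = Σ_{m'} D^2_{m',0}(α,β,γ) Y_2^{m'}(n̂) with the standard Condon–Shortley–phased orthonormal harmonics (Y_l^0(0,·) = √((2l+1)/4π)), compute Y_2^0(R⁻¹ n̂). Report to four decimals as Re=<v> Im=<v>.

Need the full column D^2_{m',0} for m'=−2..2 at α=5.3242, β=1.9388, γ=3.8364.
cos(β/2)=0.565794, sin(β/2)=0.824546
d^2_{-2,0}: single k=2 term ⇒ +0.533118;  D = -0.181389-0.501311i
d^2_{-1,0}: k∈[1..2] ⇒ +0.365819 -0.776926 = -0.411106;  D = -0.236119+0.336536i
d^2_{0,0}: k∈[0..2] ⇒ +0.102479 -0.870577 +0.462232 = -0.305866;  D = -0.305866+0.000000i
d^2_{1,0}: k∈[0..1] ⇒ -0.365819 +0.776926 = +0.411106;  D = +0.236119+0.336536i
d^2_{2,0}: single k=0 term ⇒ +0.533118;  D = -0.181389+0.501311i
Y_2^{m'}(θ=2.0661,φ=3.0778) and Σ D·Y over m':
  (-0.1814-0.5013i)·(+0.2966+0.0380i)  (-0.2361+0.3365i)·(+0.3224+0.0206i)  (-0.3059+0.0000i)·(-0.1016+0.0000i)  (+0.2361+0.3365i)·(-0.3224+0.0206i)  (-0.1814+0.5013i)·(+0.2966-0.0380i)
Y_2^0(R⁻¹ n̂) = -0.204473+0.000000i

Re=-0.2045 Im=0.0000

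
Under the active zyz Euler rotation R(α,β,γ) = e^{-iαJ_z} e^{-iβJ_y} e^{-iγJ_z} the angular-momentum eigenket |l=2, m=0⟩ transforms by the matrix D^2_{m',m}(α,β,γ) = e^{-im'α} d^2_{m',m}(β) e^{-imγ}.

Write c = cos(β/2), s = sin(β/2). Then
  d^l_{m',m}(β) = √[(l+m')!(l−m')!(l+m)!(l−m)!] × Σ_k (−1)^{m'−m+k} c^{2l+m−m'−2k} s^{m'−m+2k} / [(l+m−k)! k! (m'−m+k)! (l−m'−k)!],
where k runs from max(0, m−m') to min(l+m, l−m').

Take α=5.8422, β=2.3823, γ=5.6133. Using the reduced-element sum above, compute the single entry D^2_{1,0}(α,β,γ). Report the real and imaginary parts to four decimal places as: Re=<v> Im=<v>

Re=0.5530 Im=0.2610

D^2_{1,0}(5.8422,2.3823,5.6133) = e^{-i·1·5.8422}·d^2_{1,0}(2.3823)·e^{-i·0·5.6133}. Compute d first:
With c≡cos(β/2)=0.370592 and s≡sin(β/2)=0.928796, N=[6·1·2·2]^{1/2}=4.898979
k∈{0,1} keeps every argument non-negative
  k=0: (−1)^1·4.8990/(2)·0.3706^3·0.9288^1 = -0.115793
  k=1: (−1)^2·4.8990/(2)·0.3706^1·0.9288^3 = +0.727331
d^2_{1,0}(2.3823) = -0.115793 +0.727331 = +0.611538
Phases: e^{-i·(1)·5.8422}=+0.904332+0.426831i, e^{-i·(0)·5.6133}=+1.000000+0.000000i ⇒ D=+0.553033+0.261023i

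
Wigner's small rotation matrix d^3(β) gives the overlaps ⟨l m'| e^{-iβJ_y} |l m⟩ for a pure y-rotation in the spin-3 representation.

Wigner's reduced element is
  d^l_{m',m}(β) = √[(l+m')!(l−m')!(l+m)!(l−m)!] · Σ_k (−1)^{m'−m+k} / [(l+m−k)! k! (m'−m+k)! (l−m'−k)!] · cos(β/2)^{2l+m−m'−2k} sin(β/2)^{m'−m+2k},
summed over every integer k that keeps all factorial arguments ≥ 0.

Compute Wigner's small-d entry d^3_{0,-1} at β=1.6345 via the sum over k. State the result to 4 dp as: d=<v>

d=0.4234

d^3_{0,-1}(β=1.6345) via Wigner's sum:
c=cos(1.6345/2)=0.684229, s=sin(1.6345/2)=0.729267; N=√[6·6·2·24]=41.569219
The bounds max(0,m−m')=0 and min(l+m,l−m')=2 give 3 terms
  k=0: (−1)^1·41.5692/(12)·0.6842^5·0.7293^1 = -0.378866
  k=1: (−1)^2·41.5692/(4)·0.6842^3·0.7293^3 = +1.291149
  k=2: (−1)^3·41.5692/(12)·0.6842^1·0.7293^5 = -0.488906
d^3_{0,-1}(1.6345) = -0.378866 +1.291149 -0.488906 = +0.423378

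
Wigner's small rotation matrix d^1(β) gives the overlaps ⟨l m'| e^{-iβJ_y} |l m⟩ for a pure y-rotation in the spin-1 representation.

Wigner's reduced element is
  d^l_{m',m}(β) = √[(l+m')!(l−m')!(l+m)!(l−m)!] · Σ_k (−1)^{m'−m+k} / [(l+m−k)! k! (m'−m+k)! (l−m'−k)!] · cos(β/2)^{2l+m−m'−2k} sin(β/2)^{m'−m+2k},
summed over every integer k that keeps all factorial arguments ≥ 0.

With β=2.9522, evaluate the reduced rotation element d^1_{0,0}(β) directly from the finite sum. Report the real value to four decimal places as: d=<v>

d=-0.9821

d^1_{0,0}(β=2.9522) via Wigner's sum:
With c≡cos(β/2)=0.094555 and s≡sin(β/2)=0.995520, N=[1·1·1·1]^{1/2}=1.000000
k∈{0,1} keeps every argument non-negative
  k=0: (−1)^0·1.0000/(1)·0.0946^2·0.9955^0 = +0.008941
  k=1: (−1)^1·1.0000/(1)·0.0946^0·0.9955^2 = -0.991059
d^1_{0,0}(2.9522) = +0.008941 -0.991059 = -0.982119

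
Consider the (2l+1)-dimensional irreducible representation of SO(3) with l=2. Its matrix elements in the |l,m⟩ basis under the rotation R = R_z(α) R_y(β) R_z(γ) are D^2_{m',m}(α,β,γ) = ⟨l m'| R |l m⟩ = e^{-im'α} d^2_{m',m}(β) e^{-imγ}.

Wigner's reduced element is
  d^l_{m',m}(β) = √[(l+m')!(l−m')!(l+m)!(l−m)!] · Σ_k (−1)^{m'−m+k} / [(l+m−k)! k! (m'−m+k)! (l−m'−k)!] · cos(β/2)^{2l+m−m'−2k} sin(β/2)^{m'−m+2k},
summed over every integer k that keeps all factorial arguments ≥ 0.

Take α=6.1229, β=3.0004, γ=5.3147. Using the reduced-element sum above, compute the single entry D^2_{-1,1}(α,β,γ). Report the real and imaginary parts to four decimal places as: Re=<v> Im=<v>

Re=-0.6737 Im=-0.7051

D^2_{-1,1}(6.1229,3.0004,5.3147) = e^{-i·-1·6.1229}·d^2_{-1,1}(3.0004)·e^{-i·1·5.3147}. Compute d first:
c=cos(3.0004/2)=0.070538, s=sin(3.0004/2)=0.997509; N=√[1·6·6·1]=6.000000
The bounds max(0,m−m')=2 and min(l+m,l−m')=3 give 2 terms
  k=2: (−1)^0·6.0000/(2)·0.0705^2·0.9975^2 = +0.014852
  k=3: (−1)^1·6.0000/(6)·0.0705^0·0.9975^4 = -0.990074
d^2_{-1,1}(3.0004) = +0.014852 -0.990074 = -0.975221
Phases: e^{-i·(-1)·6.1229}=+0.987182-0.159600i, e^{-i·(1)·5.3147}=+0.566548+0.824029i ⇒ D=-0.673684-0.705129i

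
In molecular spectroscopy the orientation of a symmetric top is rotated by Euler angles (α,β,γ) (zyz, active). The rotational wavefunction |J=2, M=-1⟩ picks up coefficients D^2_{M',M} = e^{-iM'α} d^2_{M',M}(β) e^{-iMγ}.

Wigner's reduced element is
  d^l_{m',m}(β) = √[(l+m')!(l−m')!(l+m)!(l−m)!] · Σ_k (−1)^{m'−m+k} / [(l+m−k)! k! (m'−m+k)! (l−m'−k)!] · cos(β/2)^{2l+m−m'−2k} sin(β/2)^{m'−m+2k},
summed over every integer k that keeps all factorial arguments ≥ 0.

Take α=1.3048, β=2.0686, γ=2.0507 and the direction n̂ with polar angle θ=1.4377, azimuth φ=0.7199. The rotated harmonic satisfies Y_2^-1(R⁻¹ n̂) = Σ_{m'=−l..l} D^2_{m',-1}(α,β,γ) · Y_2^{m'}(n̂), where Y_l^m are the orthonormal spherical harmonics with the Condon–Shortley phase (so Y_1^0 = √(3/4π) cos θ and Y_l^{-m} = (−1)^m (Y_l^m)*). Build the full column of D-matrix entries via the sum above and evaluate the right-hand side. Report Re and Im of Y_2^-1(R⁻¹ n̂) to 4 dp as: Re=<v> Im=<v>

Need the full column D^2_{m',-1} for m'=−2..2 at α=1.3048, β=2.0686, γ=2.0507.
cos(β/2)=0.511128, sin(β/2)=0.859505
d^2_{-2,-1}: single k=1 term ⇒ +0.229544;  D = -0.011951-0.229233i
d^2_{-1,-1}: k∈[0..1] ⇒ +0.068252 -0.578998 = -0.510745;  D = +0.499105+0.108421i
d^2_{0,-1}: k∈[0..1] ⇒ -0.281133 +0.794969 = +0.513835;  D = -0.237235+0.455792i
d^2_{1,-1}: k∈[0..1] ⇒ +0.578998 -0.545749 = +0.033248;  D = +0.024420+0.022563i
d^2_{2,-1}: single k=0 term ⇒ -0.649089;  D = -0.550323+0.344182i
Y_2^{m'}(θ=1.4377,φ=0.7199) and Σ D·Y over m':
  (-0.0120-0.2292i)·(+0.0496-0.3762i)  (+0.4991+0.1084i)·(+0.0764-0.0670i)  (-0.2372+0.4558i)·(-0.2987+0.0000i)  (+0.0244+0.0226i)·(-0.0764-0.0670i)  (-0.5503+0.3442i)·(+0.0496+0.3762i)
Y_2^-1(R⁻¹ n̂) = -0.127691-0.361521i

Re=-0.1277 Im=-0.3615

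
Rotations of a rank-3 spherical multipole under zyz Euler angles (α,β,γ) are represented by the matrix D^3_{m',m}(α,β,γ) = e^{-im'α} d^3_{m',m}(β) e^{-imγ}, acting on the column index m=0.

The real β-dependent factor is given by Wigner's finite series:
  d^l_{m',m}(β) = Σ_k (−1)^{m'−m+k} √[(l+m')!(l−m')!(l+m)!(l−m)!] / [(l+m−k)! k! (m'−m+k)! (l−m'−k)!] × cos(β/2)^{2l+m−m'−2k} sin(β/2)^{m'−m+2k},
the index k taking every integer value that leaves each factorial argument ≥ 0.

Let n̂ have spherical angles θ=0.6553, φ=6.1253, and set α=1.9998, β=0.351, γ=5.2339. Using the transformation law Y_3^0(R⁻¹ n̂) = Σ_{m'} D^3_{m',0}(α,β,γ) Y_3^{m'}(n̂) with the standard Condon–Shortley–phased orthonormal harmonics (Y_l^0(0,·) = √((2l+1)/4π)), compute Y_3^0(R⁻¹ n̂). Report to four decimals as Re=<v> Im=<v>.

Need the full column D^3_{m',0} for m'=−3..3 at α=1.9998, β=0.351, γ=5.2339.
cos(β/2)=0.984639, sin(β/2)=0.174600
d^3_{-3,0}: single k=3 term ⇒ +0.022724;  D = +0.021815-0.006362i
d^3_{-2,0}: k∈[2..3] ⇒ +0.156950 -0.004935 = +0.152015;  D = -0.099409-0.115005i
d^3_{-1,0}: k∈[1..3] ⇒ +0.559786 -0.052806 +0.000553 = +0.507534;  D = -0.211116+0.461541i
d^3_{0,0}: k∈[0..3] ⇒ +0.911304 -0.257895 +0.008109 -0.000028 = +0.661490;  D = +0.661490+0.000000i
d^3_{1,0}: k∈[0..2] ⇒ -0.559786 +0.052806 -0.000553 = -0.507534;  D = +0.211116+0.461541i
d^3_{2,0}: k∈[0..1] ⇒ +0.156950 -0.004935 = +0.152015;  D = -0.099409+0.115005i
d^3_{3,0}: single k=0 term ⇒ -0.022724;  D = -0.021815-0.006362i
Y_3^{m'}(θ=0.6553,φ=6.1253) and Σ D·Y over m':
  (+0.0218-0.0064i)·(+0.0840+0.0431i)  (-0.0994-0.1150i)·(+0.2860+0.0934i)  (-0.2111+0.4615i)·(+0.4168+0.0664i)  (+0.6615+0.0000i)·(+0.0424+0.0000i)  (+0.2111+0.4615i)·(-0.4168+0.0664i)  (-0.0994+0.1150i)·(+0.2860-0.0934i)  (-0.0218-0.0064i)·(-0.0840+0.0431i)
Y_3^0(R⁻¹ n̂) = -0.240402-0.000000i

Re=-0.2404 Im=0.0000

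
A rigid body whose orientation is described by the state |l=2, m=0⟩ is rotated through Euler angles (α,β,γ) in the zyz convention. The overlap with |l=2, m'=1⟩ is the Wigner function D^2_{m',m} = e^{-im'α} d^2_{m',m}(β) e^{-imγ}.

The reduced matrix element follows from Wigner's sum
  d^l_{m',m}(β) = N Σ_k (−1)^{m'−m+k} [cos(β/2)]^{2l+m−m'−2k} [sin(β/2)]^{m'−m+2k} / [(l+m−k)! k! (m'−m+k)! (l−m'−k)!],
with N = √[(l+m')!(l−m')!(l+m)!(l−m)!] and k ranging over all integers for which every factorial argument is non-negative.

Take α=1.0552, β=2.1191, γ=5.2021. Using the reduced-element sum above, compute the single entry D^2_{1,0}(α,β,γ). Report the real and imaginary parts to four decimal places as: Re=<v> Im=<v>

Re=0.2686 Im=-0.4740

Split into d^2_{1,0}(β=2.1191) × two z-phases.
Half-angle: c=0.489265, s=0.872135. N=√(6·1·2·2)=4.898979
k∈{0,1} keeps every argument non-negative
  k=0: (−1)^1·4.8990/(2)·0.4893^3·0.8721^1 = -0.250202
  k=1: (−1)^2·4.8990/(2)·0.4893^1·0.8721^3 = +0.795007
d^2_{1,0}(2.1191) = -0.250202 +0.795007 = +0.544805
D = (+0.493054-0.869999i)·(+0.544805)·(+1.000000+0.000000i) = +0.268618-0.473980i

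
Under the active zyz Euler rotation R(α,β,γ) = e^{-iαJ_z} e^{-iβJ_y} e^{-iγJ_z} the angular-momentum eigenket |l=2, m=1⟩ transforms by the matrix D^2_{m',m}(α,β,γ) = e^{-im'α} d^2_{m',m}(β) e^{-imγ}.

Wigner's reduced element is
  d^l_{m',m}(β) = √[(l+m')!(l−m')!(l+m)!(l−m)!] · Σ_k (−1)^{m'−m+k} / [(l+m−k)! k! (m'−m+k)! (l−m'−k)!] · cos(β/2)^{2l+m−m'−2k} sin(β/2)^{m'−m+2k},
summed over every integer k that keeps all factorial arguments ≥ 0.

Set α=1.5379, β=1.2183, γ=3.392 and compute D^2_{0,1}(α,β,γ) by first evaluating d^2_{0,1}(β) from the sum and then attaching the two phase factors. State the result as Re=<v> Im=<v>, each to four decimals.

Re=-0.3845 Im=0.0983

D^2_{0,1}(1.5379,1.2183,3.392) = e^{-i·0·1.5379}·d^2_{0,1}(1.2183)·e^{-i·1·3.392}. Compute d first:
Half-angle: c=0.820135, s=0.572171. N=√(2·2·6·1)=4.898979
k: max(0,(1)−(0))=1 … min(2+(1),2−(0))=2
  k=1: (−1)^0·4.8990/(2)·0.8201^3·0.5722^1 = +0.773137
  k=2: (−1)^1·4.8990/(2)·0.8201^1·0.5722^3 = -0.376303
d^2_{0,1}(1.2183) = +0.773137 -0.376303 = +0.396835
Phases: e^{-i·(0)·1.5379}=+1.000000+0.000000i, e^{-i·(1)·3.392}=-0.968812+0.247799i ⇒ D=-0.384458+0.098335i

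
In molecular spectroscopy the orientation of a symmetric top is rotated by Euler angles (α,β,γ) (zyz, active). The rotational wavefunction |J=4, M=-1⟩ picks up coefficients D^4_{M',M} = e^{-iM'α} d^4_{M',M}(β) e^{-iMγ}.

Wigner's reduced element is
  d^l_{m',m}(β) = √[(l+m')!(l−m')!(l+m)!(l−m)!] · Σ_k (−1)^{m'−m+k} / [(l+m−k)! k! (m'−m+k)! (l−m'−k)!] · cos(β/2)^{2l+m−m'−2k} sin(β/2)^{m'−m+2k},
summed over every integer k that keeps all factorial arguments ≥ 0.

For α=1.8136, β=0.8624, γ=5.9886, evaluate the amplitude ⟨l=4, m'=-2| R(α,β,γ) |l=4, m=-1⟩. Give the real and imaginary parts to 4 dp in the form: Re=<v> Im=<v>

Re=-0.0809 Im=-0.0156

D^4_{-2,-1}(1.8136,0.8624,5.9886) = e^{-i·-2·1.8136}·d^4_{-2,-1}(0.8624)·e^{-i·-1·5.9886}. Compute d first:
Half-angle: c=0.908465, s=0.417961. N=√(2·720·6·120)=1018.233765
k: max(0,(-1)−(-2))=1 … min(4+(-1),4−(-2))=3
  k=1: (−1)^0·1018.2338/(240)·0.9085^7·0.4180^1 = +0.905585
  k=2: (−1)^1·1018.2338/(48)·0.9085^5·0.4180^3 = -0.958418
  k=3: (−1)^2·1018.2338/(72)·0.9085^3·0.4180^5 = +0.135244
d^4_{-2,-1}(0.8624) = +0.905585 -0.958418 +0.135244 = +0.082411
Phases: e^{-i·(-2)·1.8136}=-0.884392-0.466746i, e^{-i·(-1)·5.9886}=+0.956923-0.290343i ⇒ D=-0.080912-0.015647i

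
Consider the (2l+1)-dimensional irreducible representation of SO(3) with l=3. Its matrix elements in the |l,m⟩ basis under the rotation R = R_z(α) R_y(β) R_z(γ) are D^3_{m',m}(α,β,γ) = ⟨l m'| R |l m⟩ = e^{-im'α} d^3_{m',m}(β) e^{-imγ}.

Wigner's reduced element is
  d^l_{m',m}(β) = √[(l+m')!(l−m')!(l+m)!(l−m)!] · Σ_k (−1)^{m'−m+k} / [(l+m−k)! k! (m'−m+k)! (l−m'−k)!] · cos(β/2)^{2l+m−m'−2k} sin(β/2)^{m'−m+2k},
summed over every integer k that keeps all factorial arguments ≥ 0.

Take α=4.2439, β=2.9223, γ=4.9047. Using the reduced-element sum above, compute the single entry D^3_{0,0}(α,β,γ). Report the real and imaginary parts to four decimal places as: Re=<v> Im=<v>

Split into d^3_{0,0}(β=2.9223) × two z-phases.
c=cos(2.9223/2)=0.109427, s=sin(2.9223/2)=0.993995; N=√[6·6·6·6]=36.000000
k: max(0,(0)−(0))=0 … min(3+(0),3−(0))=3
  k=0: (−1)^0·36.0000/(36)·0.1094^6·0.9940^0 = +0.000002
  k=1: (−1)^1·36.0000/(4)·0.1094^4·0.9940^2 = -0.001275
  k=2: (−1)^2·36.0000/(4)·0.1094^2·0.9940^4 = +0.105203
  k=3: (−1)^3·36.0000/(36)·0.1094^0·0.9940^6 = -0.964506
d^3_{0,0}(2.9223) = +0.000002 -0.001275 +0.105203 -0.964506 = -0.860577
D = (+1.000000+0.000000i)·(-0.860577)·(+1.000000+0.000000i) = -0.860577+0.000000i

Re=-0.8606 Im=0.0000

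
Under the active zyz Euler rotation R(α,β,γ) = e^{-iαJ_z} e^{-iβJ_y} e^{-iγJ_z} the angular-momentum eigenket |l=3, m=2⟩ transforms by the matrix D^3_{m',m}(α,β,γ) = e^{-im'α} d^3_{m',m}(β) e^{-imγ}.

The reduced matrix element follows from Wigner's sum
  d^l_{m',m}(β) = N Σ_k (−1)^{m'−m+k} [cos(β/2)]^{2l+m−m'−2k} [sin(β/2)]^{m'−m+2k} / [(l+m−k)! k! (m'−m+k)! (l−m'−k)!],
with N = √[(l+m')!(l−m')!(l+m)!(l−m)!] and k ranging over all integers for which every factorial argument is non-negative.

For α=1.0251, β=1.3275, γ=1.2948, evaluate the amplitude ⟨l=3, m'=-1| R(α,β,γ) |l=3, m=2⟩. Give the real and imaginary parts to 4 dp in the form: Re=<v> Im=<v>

Split into d^3_{-1,2}(β=1.3275) × two z-phases.
c=cos(1.3275/2)=0.787687, s=sin(1.3275/2)=0.616075; N=√[2·24·120·1]=75.894664
k: max(0,(2)−(-1))=3 … min(3+(2),3−(-1))=4
  k=3: (−1)^0·75.8947/(12)·0.7877^3·0.6161^3 = +0.722758
  k=4: (−1)^1·75.8947/(24)·0.7877^1·0.6161^5 = -0.221066
d^3_{-1,2}(1.3275) = +0.722758 -0.221066 = +0.501692
Attach z-rotation phases: D = e^{-i(-1)(1.0251)}·(+0.501692)·e^{-i(2)(1.2948)} = +0.003159-0.501682i

Re=0.0032 Im=-0.5017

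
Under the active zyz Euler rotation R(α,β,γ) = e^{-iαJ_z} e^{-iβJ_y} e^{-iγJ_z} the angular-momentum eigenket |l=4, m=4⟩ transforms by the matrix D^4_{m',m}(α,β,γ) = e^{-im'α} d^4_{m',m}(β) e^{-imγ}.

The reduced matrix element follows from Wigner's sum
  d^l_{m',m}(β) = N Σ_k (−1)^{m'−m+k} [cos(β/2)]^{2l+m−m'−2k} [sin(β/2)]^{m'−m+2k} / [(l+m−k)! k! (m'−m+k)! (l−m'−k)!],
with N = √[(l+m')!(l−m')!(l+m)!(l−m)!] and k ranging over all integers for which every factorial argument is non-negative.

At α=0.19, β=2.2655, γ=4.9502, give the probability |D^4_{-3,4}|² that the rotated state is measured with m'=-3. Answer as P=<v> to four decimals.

P=0.3591

Split into d^4_{-3,4}(β=2.2655) × two z-phases.
With c≡cos(β/2)=0.424171 and s≡sin(β/2)=0.905582, N=[1·5040·40320·1]^{1/2}=14255.272709
Admissible k: 7..7 (factorial args all ≥0)
  k=7: (−1)^0·14255.2727/(5040)·0.4242^1·0.9056^7 = +0.599212
d^4_{-3,4}(2.2655) = +0.599212
|D^4_{-3,4}|² = |d^4_{-3,4}(β)|² = (+0.599212)² = 0.359055 (the z-rotation phases have unit modulus)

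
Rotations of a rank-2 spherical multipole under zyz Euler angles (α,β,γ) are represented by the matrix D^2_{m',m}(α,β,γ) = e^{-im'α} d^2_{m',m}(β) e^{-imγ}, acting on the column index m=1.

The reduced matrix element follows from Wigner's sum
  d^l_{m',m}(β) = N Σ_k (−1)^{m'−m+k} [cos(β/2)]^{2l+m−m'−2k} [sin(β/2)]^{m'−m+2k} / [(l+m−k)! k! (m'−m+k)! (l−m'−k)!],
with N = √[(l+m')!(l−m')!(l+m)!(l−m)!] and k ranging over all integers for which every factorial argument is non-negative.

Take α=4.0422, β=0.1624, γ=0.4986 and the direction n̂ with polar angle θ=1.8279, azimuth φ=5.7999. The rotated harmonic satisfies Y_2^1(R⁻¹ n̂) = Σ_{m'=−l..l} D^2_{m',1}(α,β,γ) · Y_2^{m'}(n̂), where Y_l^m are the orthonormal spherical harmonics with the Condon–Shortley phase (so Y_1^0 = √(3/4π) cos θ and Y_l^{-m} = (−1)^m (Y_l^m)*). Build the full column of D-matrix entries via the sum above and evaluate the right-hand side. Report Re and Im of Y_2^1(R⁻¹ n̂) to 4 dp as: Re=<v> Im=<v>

Re=0.0724 Im=0.1946

Need the full column D^2_{m',1} for m'=−2..2 at α=4.0422, β=0.1624, γ=0.4986.
cos(β/2)=0.996705, sin(β/2)=0.081111
d^2_{-2,1}: single k=3 term ⇒ +0.001064;  D = +0.000282+0.001026i
d^2_{-1,1}: k∈[2..3] ⇒ +0.019607 -0.000043 = +0.019564;  D = -0.018004-0.007655i
d^2_{0,1}: k∈[1..2] ⇒ +0.196723 -0.001303 = +0.195420;  D = +0.171628-0.093449i
d^2_{1,1}: k∈[0..1] ⇒ +0.986885 -0.019607 = +0.967278;  D = -0.165161+0.953074i
d^2_{2,1}: single k=0 term ⇒ -0.160623;  D = +0.106997+0.119798i
Y_2^{m'}(θ=1.8279,φ=5.7999) and Σ D·Y over m':
  (+0.0003+0.0010i)·(+0.2053+0.2973i)  (-0.0180-0.0077i)·(-0.1682-0.0883i)  (+0.1716-0.0934i)·(-0.2542+0.0000i)  (-0.1652+0.9531i)·(+0.1682-0.0883i)  (+0.1070+0.1198i)·(+0.2053-0.2973i)
Y_2^1(R⁻¹ n̂) = +0.072415+0.194620i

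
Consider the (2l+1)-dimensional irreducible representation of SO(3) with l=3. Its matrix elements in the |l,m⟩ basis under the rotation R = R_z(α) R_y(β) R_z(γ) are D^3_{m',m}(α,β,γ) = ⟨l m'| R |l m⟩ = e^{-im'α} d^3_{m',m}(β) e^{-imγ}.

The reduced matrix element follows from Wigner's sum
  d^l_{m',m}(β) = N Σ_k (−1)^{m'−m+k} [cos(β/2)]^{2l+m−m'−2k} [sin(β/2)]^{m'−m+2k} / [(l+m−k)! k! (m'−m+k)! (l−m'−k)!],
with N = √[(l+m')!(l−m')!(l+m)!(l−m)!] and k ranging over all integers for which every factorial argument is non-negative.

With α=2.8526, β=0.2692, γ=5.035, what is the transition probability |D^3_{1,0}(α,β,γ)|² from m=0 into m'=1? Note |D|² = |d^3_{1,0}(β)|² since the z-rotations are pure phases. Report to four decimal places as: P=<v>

Split into d^3_{1,0}(β=0.2692) × two z-phases.
With c≡cos(β/2)=0.990955 and s≡sin(β/2)=0.134194, N=[24·2·6·6]^{1/2}=41.569219
k: max(0,(0)−(1))=0 … min(3+(0),3−(1))=2
  k=0: (−1)^1·41.5692/(12)·0.9910^5·0.1342^1 = -0.444215
  k=1: (−1)^2·41.5692/(4)·0.9910^3·0.1342^3 = +0.024438
  k=2: (−1)^3·41.5692/(12)·0.9910^1·0.1342^5 = -0.000149
d^3_{1,0}(0.2692) = -0.444215 +0.024438 -0.000149 = -0.419926
|D^3_{1,0}|² = |d^3_{1,0}(β)|² = (-0.419926)² = 0.176338 (the z-rotation phases have unit modulus)

P=0.1763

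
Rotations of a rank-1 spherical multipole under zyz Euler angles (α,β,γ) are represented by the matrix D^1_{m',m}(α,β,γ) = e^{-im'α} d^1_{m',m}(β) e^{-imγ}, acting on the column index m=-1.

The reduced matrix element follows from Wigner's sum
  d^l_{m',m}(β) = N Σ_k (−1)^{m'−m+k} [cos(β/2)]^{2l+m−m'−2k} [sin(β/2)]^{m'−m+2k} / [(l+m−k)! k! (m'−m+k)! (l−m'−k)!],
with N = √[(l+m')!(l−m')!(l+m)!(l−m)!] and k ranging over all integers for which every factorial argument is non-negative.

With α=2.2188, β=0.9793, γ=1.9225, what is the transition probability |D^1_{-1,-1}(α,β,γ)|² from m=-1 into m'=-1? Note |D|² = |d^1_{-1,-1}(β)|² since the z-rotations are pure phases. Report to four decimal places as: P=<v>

First d^1_{-1,-1}(β=0.9793), then the phase factors e^{-i(-1)α} and e^{-i(-1)γ}:
With c≡cos(β/2)=0.882498 and s≡sin(β/2)=0.470317, N=[1·2·1·2]^{1/2}=2.000000
The bounds max(0,m−m')=0 and min(l+m,l−m')=0 give 1 term
  k=0: (−1)^0·2.0000/(2)·0.8825^2·0.4703^0 = +0.778802
d^1_{-1,-1}(0.9793) = +0.778802
|D^1_{-1,-1}|² = |d^1_{-1,-1}(β)|² = (+0.778802)² = 0.606532 (the z-rotation phases have unit modulus)

P=0.6065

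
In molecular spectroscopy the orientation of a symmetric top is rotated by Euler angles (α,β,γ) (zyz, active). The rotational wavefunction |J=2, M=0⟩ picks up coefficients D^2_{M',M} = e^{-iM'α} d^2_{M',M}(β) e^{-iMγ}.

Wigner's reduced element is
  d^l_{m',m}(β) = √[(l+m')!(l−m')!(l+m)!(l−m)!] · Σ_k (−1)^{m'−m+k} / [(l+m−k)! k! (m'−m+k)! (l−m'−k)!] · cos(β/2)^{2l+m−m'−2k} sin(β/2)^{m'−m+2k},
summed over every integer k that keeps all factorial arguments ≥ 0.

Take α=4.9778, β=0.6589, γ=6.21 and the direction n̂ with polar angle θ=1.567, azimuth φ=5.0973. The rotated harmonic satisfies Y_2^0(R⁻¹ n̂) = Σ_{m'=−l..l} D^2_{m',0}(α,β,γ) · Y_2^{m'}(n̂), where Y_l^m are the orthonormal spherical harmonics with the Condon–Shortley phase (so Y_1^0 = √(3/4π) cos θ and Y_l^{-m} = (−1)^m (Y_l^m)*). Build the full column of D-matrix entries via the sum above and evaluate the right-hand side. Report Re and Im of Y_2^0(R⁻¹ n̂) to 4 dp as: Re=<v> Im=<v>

Need the full column D^2_{m',0} for m'=−2..2 at α=4.9778, β=0.6589, γ=6.21.
cos(β/2)=0.946220, sin(β/2)=0.323523
d^2_{-2,0}: single k=2 term ⇒ +0.229546;  D = -0.197958-0.116206i
d^2_{-1,0}: k∈[1..2] ⇒ +0.671363 -0.078484 = +0.592879;  D = +0.155516-0.572119i
d^2_{0,0}: k∈[0..2] ⇒ +0.801621 -0.374847 +0.010955 = +0.437730;  D = +0.437730+0.000000i
d^2_{1,0}: k∈[0..1] ⇒ -0.671363 +0.078484 = -0.592879;  D = -0.155516-0.572119i
d^2_{2,0}: single k=0 term ⇒ +0.229546;  D = -0.197958+0.116206i
Y_2^{m'}(θ=1.567,φ=5.0973) and Σ D·Y over m':
  (-0.1980-0.1162i)·(-0.2774+0.2688i)  (+0.1555-0.5721i)·(+0.0011+0.0027i)  (+0.4377+0.0000i)·(-0.3154+0.0000i)  (-0.1555-0.5721i)·(-0.0011+0.0027i)  (-0.1980+0.1162i)·(-0.2774-0.2688i)
Y_2^0(R⁻¹ n̂) = +0.037695+0.000000i

Re=0.0377 Im=0.0000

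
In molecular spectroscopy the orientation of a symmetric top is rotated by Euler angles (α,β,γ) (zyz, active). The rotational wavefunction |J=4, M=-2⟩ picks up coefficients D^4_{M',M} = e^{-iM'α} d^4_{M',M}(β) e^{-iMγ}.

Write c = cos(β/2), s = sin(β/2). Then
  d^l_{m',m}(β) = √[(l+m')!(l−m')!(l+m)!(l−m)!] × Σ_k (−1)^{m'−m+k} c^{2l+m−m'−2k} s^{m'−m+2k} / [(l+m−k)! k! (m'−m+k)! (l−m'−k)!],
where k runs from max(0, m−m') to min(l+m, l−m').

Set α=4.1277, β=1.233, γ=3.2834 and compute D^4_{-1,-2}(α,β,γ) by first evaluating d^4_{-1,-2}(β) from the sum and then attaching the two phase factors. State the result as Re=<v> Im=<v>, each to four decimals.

Re=-0.1174 Im=-0.3780

First d^4_{-1,-2}(β=1.233), then the phase factors e^{-i(-1)α} and e^{-i(-2)γ}:
Half-angle: c=0.815907, s=0.578183. N=√(6·120·2·720)=1018.233765
The bounds max(0,m−m')=0 and min(l+m,l−m')=2 give 3 terms
  k=0: (−1)^1·1018.2338/(240)·0.8159^7·0.5782^1 = -0.590455
  k=1: (−1)^2·1018.2338/(48)·0.8159^5·0.5782^3 = +1.482538
  k=2: (−1)^3·1018.2338/(72)·0.8159^3·0.5782^5 = -0.496322
d^4_{-1,-2}(1.233) = -0.590455 +1.482538 -0.496322 = +0.395761
Phases: e^{-i·(-1)·4.1277}=-0.551940-0.833884i, e^{-i·(-2)·3.2834}=+0.960050+0.279828i ⇒ D=-0.117361-0.377959i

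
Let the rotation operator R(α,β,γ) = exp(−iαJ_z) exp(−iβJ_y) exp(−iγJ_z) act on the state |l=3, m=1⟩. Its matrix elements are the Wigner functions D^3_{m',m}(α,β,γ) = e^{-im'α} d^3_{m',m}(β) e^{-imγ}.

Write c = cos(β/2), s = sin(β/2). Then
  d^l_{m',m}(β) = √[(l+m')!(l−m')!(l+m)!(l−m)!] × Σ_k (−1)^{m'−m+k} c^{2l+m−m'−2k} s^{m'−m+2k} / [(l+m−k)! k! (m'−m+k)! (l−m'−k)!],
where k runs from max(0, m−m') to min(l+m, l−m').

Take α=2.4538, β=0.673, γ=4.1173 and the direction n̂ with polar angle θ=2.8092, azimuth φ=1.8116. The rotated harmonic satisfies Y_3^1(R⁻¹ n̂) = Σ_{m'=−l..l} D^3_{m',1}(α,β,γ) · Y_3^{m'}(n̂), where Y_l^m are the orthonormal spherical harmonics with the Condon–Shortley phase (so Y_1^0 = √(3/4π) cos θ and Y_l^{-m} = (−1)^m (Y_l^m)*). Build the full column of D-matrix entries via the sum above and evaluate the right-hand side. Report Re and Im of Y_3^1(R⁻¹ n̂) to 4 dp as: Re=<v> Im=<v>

Need the full column D^3_{m',1} for m'=−3..3 at α=2.4538, β=0.673, γ=4.1173.
cos(β/2)=0.943916, sin(β/2)=0.330185
d^3_{-3,1}: single k=4 term ⇒ +0.041015;  D = -0.040800-0.004197i
d^3_{-2,1}: k∈[3..4] ⇒ +0.191471 -0.011714 = +0.179757;  D = +0.126483+0.127729i
d^3_{-1,1}: k∈[2..4] ⇒ +0.519279 -0.084720 +0.001296 = +0.435854;  D = -0.040347-0.433983i
d^3_{0,1}: k∈[1..3] ⇒ +0.857068 -0.314620 +0.012833 = +0.555281;  D = -0.311281+0.459828i
d^3_{1,1}: k∈[0..2] ⇒ +0.707295 -0.692372 +0.063540 = +0.078463;  D = +0.075234-0.022280i
d^3_{2,1}: k∈[0..1] ⇒ -0.782393 +0.191471 = -0.590921;  D = +0.544303+0.230049i
d^3_{3,1}: single k=0 term ⇒ +0.335193;  D = +0.155714+0.296829i
Y_3^{m'}(θ=2.8092,φ=1.8116) and Σ D·Y over m':
  (-0.0408-0.0042i)·(+0.0096+0.0109i)  (+0.1265+0.1277i)·(+0.0912-0.0476i)  (-0.0403-0.4340i)·(-0.0872-0.3551i)  (-0.3113+0.4598i)·(-0.5177+0.0000i)  (+0.0752-0.0223i)·(+0.0872-0.3551i)  (+0.5443+0.2300i)·(+0.0912+0.0476i)  (+0.1557+0.2968i)·(-0.0096+0.0109i)
Y_3^1(R⁻¹ n̂) = +0.060407-0.163653i

Re=0.0604 Im=-0.1637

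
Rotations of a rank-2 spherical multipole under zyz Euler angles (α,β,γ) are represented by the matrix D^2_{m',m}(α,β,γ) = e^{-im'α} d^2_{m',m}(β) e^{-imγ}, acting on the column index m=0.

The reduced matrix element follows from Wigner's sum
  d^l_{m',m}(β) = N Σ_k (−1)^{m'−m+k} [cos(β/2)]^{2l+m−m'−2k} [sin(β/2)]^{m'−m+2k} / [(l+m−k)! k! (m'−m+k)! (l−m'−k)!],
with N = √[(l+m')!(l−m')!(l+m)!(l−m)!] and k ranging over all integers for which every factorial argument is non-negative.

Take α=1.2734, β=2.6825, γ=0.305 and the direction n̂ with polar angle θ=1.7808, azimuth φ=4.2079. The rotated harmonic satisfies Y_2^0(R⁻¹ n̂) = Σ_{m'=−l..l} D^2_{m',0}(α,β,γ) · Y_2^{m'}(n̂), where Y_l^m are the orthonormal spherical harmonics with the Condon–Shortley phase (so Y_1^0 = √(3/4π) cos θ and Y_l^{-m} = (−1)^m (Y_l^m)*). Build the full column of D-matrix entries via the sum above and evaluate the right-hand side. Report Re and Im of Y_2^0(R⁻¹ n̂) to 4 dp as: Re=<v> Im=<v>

Need the full column D^2_{m',0} for m'=−2..2 at α=1.2734, β=2.6825, γ=0.305.
cos(β/2)=0.227536, sin(β/2)=0.973770
d^2_{-2,0}: single k=2 term ⇒ +0.120251;  D = -0.099599+0.067381i
d^2_{-1,0}: k∈[1..2] ⇒ +0.028098 -0.514629 = -0.486530;  D = -0.142569-0.465173i
d^2_{0,0}: k∈[0..2] ⇒ +0.002680 -0.196369 +0.899135 = +0.705447;  D = +0.705447+0.000000i
d^2_{1,0}: k∈[0..1] ⇒ -0.028098 +0.514629 = +0.486530;  D = +0.142569-0.465173i
d^2_{2,0}: single k=0 term ⇒ +0.120251;  D = -0.099599-0.067381i
Y_2^{m'}(θ=1.7808,φ=4.2079) and Σ D·Y over m':
  (-0.0996+0.0674i)·(-0.1968-0.3127i)  (-0.1426-0.4652i)·(+0.0761-0.1379i)  (+0.7054+0.0000i)·(-0.2743+0.0000i)  (+0.1426-0.4652i)·(-0.0761-0.1379i)  (-0.0996-0.0674i)·(-0.1968+0.3127i)
Y_2^0(R⁻¹ n̂) = -0.262129+0.000000i

Re=-0.2621 Im=0.0000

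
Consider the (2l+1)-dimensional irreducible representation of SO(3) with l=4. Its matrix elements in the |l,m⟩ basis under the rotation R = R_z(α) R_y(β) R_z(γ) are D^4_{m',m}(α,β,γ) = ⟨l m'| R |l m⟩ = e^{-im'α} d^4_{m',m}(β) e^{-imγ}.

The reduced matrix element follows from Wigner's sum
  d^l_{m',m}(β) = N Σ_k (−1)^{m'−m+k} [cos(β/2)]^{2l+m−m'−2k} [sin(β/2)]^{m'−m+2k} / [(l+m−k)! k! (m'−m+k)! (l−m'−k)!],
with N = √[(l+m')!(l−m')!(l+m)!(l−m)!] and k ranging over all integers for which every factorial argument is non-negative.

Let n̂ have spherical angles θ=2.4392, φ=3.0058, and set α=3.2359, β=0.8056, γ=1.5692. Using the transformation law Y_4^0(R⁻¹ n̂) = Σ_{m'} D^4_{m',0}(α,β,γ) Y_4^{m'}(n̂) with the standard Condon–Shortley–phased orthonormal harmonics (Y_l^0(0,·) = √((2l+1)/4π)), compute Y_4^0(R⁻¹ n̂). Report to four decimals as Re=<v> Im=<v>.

Need the full column D^4_{m',0} for m'=−4..4 at α=3.2359, β=0.8056, γ=1.5692.
cos(β/2)=0.919967, sin(β/2)=0.391996
d^4_{-4,0}: single k=4 term ⇒ +0.141502;  D = +0.131553+0.052122i
d^4_{-3,0}: k∈[3..4] ⇒ +0.469645 -0.085268 = +0.384376;  D = -0.369095-0.107304i
d^4_{-2,0}: k∈[2..4] ⇒ +0.883726 -0.427863 +0.029131 = +0.484994;  D = +0.476393+0.090936i
d^4_{-1,0}: k∈[1..4] ⇒ +0.977692 -1.065054 +0.193370 -0.005851 = +0.100157;  D = -0.099712-0.009432i
d^4_{0,0}: k∈[0..4] ⇒ +0.513072 -1.490446 +0.608860 -0.049131 +0.000558 = -0.417088;  D = -0.417088+0.000000i
d^4_{1,0}: k∈[0..3] ⇒ -0.977692 +1.065054 -0.193370 +0.005851 = -0.100157;  D = +0.099712-0.009432i
d^4_{2,0}: k∈[0..2] ⇒ +0.883726 -0.427863 +0.029131 = +0.484994;  D = +0.476393-0.090936i
d^4_{3,0}: k∈[0..1] ⇒ -0.469645 +0.085268 = -0.384376;  D = +0.369095-0.107304i
d^4_{4,0}: single k=0 term ⇒ +0.141502;  D = +0.131553-0.052122i
Y_4^{m'}(θ=2.4392,φ=3.0058) and Σ D·Y over m':
  (+0.1316+0.0521i)·(+0.0660+0.0398i)  (-0.3691-0.1073i)·(+0.2365+0.1021i)  (+0.4764+0.0909i)·(+0.4141+0.1153i)  (-0.0997-0.0094i)·(+0.2493+0.0341i)  (-0.4171+0.0000i)·(-0.2748+0.0000i)  (+0.0997-0.0094i)·(-0.2493+0.0341i)  (+0.4764-0.0909i)·(+0.4141-0.1153i)  (+0.3691-0.1073i)·(-0.2365+0.1021i)  (+0.1316-0.0521i)·(+0.0660-0.0398i)
Y_4^0(R⁻¹ n̂) = +0.299602+0.000000i

Re=0.2996 Im=0.0000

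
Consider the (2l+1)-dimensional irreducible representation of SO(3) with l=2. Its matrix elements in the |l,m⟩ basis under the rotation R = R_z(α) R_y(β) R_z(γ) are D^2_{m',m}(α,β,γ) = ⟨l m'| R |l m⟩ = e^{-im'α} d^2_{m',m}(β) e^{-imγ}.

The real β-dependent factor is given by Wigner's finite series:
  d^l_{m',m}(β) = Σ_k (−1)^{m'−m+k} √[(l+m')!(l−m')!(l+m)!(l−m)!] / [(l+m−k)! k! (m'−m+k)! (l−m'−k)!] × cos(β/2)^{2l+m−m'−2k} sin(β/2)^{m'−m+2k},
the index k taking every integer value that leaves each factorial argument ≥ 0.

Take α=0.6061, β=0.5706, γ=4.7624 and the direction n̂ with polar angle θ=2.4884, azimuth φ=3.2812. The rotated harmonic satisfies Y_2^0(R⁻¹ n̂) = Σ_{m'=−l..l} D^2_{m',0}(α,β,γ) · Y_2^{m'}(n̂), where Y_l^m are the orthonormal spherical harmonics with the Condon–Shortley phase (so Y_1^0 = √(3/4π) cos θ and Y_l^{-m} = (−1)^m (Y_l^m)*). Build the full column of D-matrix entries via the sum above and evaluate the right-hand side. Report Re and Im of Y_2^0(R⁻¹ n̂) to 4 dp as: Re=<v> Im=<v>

Need the full column D^2_{m',0} for m'=−2..2 at α=0.6061, β=0.5706, γ=4.7624.
cos(β/2)=0.959577, sin(β/2)=0.281445
d^2_{-2,0}: single k=2 term ⇒ +0.178658;  D = +0.062702+0.167294i
d^2_{-1,0}: k∈[1..2] ⇒ +0.609129 -0.052401 = +0.556729;  D = +0.457562+0.317150i
d^2_{0,0}: k∈[0..2] ⇒ +0.847852 -0.291748 +0.006274 = +0.562378;  D = +0.562378+0.000000i
d^2_{1,0}: k∈[0..1] ⇒ -0.609129 +0.052401 = -0.556729;  D = -0.457562+0.317150i
d^2_{2,0}: single k=0 term ⇒ +0.178658;  D = +0.062702-0.167294i
Y_2^{m'}(θ=2.4884,φ=3.2812) and Σ D·Y over m':
  (+0.0627+0.1673i)·(+0.1371-0.0393i)  (+0.4576+0.3171i)·(+0.3692-0.0519i)  (+0.5624+0.0000i)·(+0.2813+0.0000i)  (-0.4576+0.3171i)·(-0.3692-0.0519i)  (+0.0627-0.1673i)·(+0.1371+0.0393i)
Y_2^0(R⁻¹ n̂) = +0.559362-0.000000i

Re=0.5594 Im=0.0000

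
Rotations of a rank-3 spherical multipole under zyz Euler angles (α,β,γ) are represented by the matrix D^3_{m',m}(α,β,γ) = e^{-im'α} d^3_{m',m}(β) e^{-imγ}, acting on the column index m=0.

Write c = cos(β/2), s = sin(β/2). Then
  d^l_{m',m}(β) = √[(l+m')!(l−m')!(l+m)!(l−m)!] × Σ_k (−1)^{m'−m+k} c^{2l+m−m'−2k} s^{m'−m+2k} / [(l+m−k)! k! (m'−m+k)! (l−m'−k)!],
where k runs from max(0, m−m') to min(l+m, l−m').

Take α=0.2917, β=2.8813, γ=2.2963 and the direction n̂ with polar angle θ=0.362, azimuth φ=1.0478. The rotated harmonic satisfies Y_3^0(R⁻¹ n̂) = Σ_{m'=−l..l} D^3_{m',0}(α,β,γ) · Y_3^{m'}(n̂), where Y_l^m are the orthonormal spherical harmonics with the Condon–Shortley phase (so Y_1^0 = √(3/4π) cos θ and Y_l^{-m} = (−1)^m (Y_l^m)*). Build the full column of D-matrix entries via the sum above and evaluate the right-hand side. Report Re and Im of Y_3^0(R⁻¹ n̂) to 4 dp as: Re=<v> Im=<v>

Re=-0.1581 Im=0.0000

Need the full column D^3_{m',0} for m'=−3..3 at α=0.2917, β=2.8813, γ=2.2963.
cos(β/2)=0.129779, sin(β/2)=0.991543
d^3_{-3,0}: single k=3 term ⇒ +0.009529;  D = +0.006108+0.007315i
d^3_{-2,0}: k∈[2..3] ⇒ +0.001528 -0.089170 = -0.087642;  D = -0.073146-0.048279i
d^3_{-1,0}: k∈[1..3] ⇒ +0.000126 -0.022144 +0.430877 = +0.408859;  D = +0.391588+0.117580i
d^3_{0,0}: k∈[0..3] ⇒ +0.000005 -0.002510 +0.146521 -0.950318 = -0.806303;  D = -0.806303+0.000000i
d^3_{1,0}: k∈[0..2] ⇒ -0.000126 +0.022144 -0.430877 = -0.408859;  D = -0.391588+0.117580i
d^3_{2,0}: k∈[0..1] ⇒ +0.001528 -0.089170 = -0.087642;  D = -0.073146+0.048279i
d^3_{3,0}: single k=0 term ⇒ -0.009529;  D = -0.006108+0.007315i
Y_3^{m'}(θ=0.362,φ=1.0478) and Σ D·Y over m':
  (+0.0061+0.0073i)·(-0.0185+0.0000i)  (-0.0731-0.0483i)·(-0.0601-0.1037i)  (+0.3916+0.1176i)·(+0.1928-0.3344i)  (-0.8063+0.0000i)·(+0.4791+0.0000i)  (-0.3916+0.1176i)·(-0.1928-0.3344i)  (-0.0731+0.0483i)·(-0.0601+0.1037i)  (-0.0061+0.0073i)·(+0.0185+0.0000i)
Y_3^0(R⁻¹ n̂) = -0.158127-0.000000i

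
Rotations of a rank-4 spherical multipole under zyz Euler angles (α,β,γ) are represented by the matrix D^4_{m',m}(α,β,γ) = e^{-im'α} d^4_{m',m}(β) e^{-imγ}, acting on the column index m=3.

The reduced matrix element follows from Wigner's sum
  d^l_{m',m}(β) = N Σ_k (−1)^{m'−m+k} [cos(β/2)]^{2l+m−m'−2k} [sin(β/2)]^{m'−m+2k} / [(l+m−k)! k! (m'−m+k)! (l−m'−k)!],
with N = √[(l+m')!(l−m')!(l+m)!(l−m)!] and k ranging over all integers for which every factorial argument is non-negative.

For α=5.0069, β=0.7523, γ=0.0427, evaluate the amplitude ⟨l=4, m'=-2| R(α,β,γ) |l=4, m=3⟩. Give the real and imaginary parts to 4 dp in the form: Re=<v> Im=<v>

First d^4_{-2,3}(β=0.7523), then the phase factors e^{-i(-2)α} and e^{-i(3)γ}:
With c≡cos(β/2)=0.930086 and s≡sin(β/2)=0.367342, N=[2·720·5040·1]^{1/2}=2693.993318
k: max(0,(3)−(-2))=5 … min(4+(3),4−(-2))=6
  k=5: (−1)^0·2693.9933/(240)·0.9301^3·0.3673^5 = +0.060410
  k=6: (−1)^1·2693.9933/(720)·0.9301^1·0.3673^7 = -0.003141
d^4_{-2,3}(0.7523) = +0.060410 -0.003141 = +0.057269
D = (-0.831484-0.555548i)·(+0.057269)·(+0.991806-0.127750i) = -0.051293-0.025472i

Re=-0.0513 Im=-0.0255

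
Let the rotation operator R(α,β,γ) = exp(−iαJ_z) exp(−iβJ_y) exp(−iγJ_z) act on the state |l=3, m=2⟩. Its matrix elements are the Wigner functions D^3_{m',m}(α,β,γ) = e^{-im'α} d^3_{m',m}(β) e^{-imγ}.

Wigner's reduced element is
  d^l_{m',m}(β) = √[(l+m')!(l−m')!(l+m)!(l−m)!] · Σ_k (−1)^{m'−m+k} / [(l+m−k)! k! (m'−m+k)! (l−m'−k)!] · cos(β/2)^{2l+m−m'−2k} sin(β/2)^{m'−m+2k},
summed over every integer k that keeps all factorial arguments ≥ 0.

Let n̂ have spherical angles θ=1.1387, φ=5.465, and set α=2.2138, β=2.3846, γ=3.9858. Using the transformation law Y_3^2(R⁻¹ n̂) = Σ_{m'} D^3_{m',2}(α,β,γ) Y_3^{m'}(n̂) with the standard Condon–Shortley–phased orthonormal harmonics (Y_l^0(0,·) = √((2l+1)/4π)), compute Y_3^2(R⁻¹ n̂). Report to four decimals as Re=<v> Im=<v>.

Need the full column D^3_{m',2} for m'=−3..3 at α=2.2138, β=2.3846, γ=3.9858.
cos(β/2)=0.369524, sin(β/2)=0.929221
d^3_{-3,2}: single k=5 term ⇒ +0.627067;  D = +0.149419-0.609005i
d^3_{-2,2}: k∈[4..5] ⇒ +0.509016 -0.643747 = -0.134731;  D = +0.123969-0.052765i
d^3_{-1,2}: k∈[3..4] ⇒ +0.256044 -0.809540 = -0.553496;  D = -0.478846-0.277604i
d^3_{0,2}: k∈[2..3] ⇒ +0.088180 -0.557599 = -0.469419;  D = +0.055085+0.466176i
d^3_{1,2}: k∈[1..2] ⇒ +0.020246 -0.256044 = -0.235798;  D = +0.170814-0.162553i
d^3_{2,2}: k∈[0..1] ⇒ +0.002546 -0.080497 = -0.077951;  D = -0.076864-0.012970i
d^3_{3,2}: single k=0 term ⇒ -0.015682;  D = +0.007184+0.013940i
Y_3^{m'}(θ=1.1387,φ=5.465) and Σ D·Y over m':
  (+0.1494-0.6090i)·(-0.2416+0.1982i)  (+0.1240-0.0528i)·(-0.0231+0.3522i)  (-0.4788-0.2776i)·(-0.0247-0.0264i)  (+0.0551+0.4662i)·(-0.3318+0.0000i)  (+0.1708-0.1626i)·(+0.0247-0.0264i)  (-0.0769-0.0130i)·(-0.0231-0.3522i)  (+0.0072+0.0139i)·(+0.2416+0.1982i)
Y_3^2(R⁻¹ n̂) = +0.082647+0.110043i

Re=0.0826 Im=0.1100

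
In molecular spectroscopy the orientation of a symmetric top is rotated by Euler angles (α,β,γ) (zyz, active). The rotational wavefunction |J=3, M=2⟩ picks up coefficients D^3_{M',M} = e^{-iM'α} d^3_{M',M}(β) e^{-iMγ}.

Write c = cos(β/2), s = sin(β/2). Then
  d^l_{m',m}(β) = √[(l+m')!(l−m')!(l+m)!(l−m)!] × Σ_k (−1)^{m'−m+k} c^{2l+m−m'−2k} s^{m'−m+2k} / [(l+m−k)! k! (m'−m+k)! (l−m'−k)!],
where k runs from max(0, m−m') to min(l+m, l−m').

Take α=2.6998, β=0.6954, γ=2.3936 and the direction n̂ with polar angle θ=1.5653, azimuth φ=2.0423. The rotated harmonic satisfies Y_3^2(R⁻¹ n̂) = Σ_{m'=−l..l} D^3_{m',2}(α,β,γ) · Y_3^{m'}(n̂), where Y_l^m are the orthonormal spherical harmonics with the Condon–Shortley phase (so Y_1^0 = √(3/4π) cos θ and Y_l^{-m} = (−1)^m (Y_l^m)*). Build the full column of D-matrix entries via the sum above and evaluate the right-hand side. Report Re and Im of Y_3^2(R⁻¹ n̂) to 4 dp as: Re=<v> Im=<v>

Re=0.3845 Im=-0.0332

Need the full column D^3_{m',2} for m'=−3..3 at α=2.6998, β=0.6954, γ=2.3936.
cos(β/2)=0.940159, sin(β/2)=0.340736
d^3_{-3,2}: single k=5 term ⇒ +0.010577;  D = -0.010424-0.001796i
d^3_{-2,2}: k∈[4..5] ⇒ +0.059573 -0.001565 = +0.058008;  D = +0.047466+0.033345i
d^3_{-1,2}: k∈[3..4] ⇒ +0.207917 -0.013655 = +0.194262;  D = -0.095952-0.168911i
d^3_{0,2}: k∈[2..3] ⇒ +0.496824 -0.065258 = +0.431566;  D = +0.032256+0.430358i
d^3_{1,2}: k∈[1..2] ⇒ +0.791452 -0.207917 = +0.583536;  D = +0.209372-0.544681i
d^3_{2,2}: k∈[0..1] ⇒ +0.690570 -0.453536 = +0.237034;  D = -0.171480+0.163645i
d^3_{3,2}: single k=0 term ⇒ -0.613056;  D = -0.581891+0.192981i
Y_3^{m'}(θ=1.5653,φ=2.0423) and Σ D·Y over m':
  (-0.0104-0.0018i)·(+0.4121+0.0649i)  (+0.0475+0.0333i)·(-0.0033+0.0045i)  (-0.0960-0.1689i)·(+0.1468+0.2879i)  (+0.0323+0.4304i)·(-0.0062+0.0000i)  (+0.2094-0.5447i)·(-0.1468+0.2879i)  (-0.1715+0.1636i)·(-0.0033-0.0045i)  (-0.5819+0.1930i)·(-0.4121+0.0649i)
Y_3^2(R⁻¹ n̂) = +0.384509-0.033234i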